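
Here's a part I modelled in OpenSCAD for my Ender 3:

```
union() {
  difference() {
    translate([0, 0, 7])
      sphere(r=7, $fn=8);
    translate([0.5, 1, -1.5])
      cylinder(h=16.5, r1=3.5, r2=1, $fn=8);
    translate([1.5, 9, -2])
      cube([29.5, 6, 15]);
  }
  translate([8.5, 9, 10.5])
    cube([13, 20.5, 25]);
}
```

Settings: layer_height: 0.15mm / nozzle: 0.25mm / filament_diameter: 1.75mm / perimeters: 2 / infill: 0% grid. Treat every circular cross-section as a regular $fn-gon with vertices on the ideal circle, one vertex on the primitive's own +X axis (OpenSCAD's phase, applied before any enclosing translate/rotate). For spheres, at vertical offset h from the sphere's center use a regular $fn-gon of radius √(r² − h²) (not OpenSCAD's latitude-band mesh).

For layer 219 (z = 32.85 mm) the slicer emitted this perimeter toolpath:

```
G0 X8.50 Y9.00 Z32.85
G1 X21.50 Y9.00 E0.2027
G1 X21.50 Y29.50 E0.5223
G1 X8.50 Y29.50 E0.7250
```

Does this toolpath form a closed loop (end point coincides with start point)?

Start point (G0): (8.50, 9.00). End point (last G1): the path does not return to the start — open.

no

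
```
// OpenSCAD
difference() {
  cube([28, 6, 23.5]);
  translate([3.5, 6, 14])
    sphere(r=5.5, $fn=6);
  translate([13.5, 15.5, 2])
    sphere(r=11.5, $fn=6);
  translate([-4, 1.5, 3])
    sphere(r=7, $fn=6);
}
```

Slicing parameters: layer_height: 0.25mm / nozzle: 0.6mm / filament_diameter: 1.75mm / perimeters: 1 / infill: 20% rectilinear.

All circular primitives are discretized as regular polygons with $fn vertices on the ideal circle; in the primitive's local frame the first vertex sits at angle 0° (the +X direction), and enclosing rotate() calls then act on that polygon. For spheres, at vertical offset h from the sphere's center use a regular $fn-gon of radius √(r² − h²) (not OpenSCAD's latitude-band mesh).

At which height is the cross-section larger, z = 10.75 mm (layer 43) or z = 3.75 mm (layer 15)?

layer 15 (z = 3.75 mm)

Layer 43 (z = 10.75): the cube (footprint 28×6) is included at this height (area 168.00 mm²); the r=5.5 sphere at (3.5, 6) slices to a regular 6-gon of circumradius 4.437 (√(r²−h²) with h=3.25 from center) (area = (6/2)·4.437²·sin(360°/6) = 51.15 mm²); the r=11.5 sphere at (13.5, 15.5) slices to a regular 6-gon of circumradius 7.462 (√(r²−h²) with h=8.75 from center) (area = (6/2)·7.462²·sin(360°/6) = 144.68 mm²); the sphere at (-4, 1.5) is not intersected at this z (|z−center|=7.750 > r=7); Subtracting the remaining from the first: starting from the 28×6 cube (168.00 mm²), the r=5.5 sphere at (3.5, 6) partially overlaps it — only the 24.81 mm² overlap (of its 51.15 mm²) is removed, clipping the outline; the r=11.5 sphere at (13.5, 15.5) misses the remaining region (no effect) — area = 143.19 mm². So its area = 143.19 mm². Layer 15 (z = 3.75): the cube is present — its section is the full 28×6 rectangle (area 168.00 mm²); the sphere at (3.5, 6) does not reach this height (|z−center|=10.250 > r=5.5); the sphere at (13.5, 15.5): section is a regular 6-gon, circumradius = √(r²−h²) = √(11.5²−1.75²) = 11.366 (area = (6/2)·11.366²·sin(360°/6) = 335.64 mm²); the r=7 sphere at (-4, 1.5) contributes a regular 6-gon of circumradius √(7²−0.75²) = 6.960 (area = (6/2)·6.960²·sin(360°/6) = 125.84 mm²); After the difference (first − rest): starting from the 28×6 cube (168.00 mm²), the r=11.5 sphere at (13.5, 15.5) partially overlaps it — only the 3.97 mm² overlap (of its 335.64 mm²) is removed, clipping the outline; the r=7 sphere at (-4, 1.5) partially overlaps it — only the 11.26 mm² overlap (of its 125.84 mm²) is removed, clipping the outline — area = 152.77 mm². So its area = 152.77 mm². Layer 15 is larger (152.77 vs 143.19 mm²).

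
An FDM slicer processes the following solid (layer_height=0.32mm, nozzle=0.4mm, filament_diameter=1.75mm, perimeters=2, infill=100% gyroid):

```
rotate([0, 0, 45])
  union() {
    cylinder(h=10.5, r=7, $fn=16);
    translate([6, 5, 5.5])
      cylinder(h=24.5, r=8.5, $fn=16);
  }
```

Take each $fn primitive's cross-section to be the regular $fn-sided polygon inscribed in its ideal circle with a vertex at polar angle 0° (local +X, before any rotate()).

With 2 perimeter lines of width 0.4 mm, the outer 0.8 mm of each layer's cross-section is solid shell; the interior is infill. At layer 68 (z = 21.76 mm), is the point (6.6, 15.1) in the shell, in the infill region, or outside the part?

At z = 21.76 mm: the cylinder is not intersected at this z (z outside [0, 10.5]); the cylinder at (6, 5): section is a regular 16-gon, circumradius r=8.5; Merging all regions: only the r=8.5 cylinder at (6, 5) is present, so the union is just that shape — 1 connected region; (whole slice rotated 45° about Z — lengths, areas and connectivity unchanged). Overall, the cross-section is a single solid region. Undo the 45° rotation: the query point maps to (15.344, 6.010) in the un-rotated model frame. The nearest boundary edge runs (14.50, 5.00)→(13.85, 8.25); distance from the point to it = 1.03 mm. The point is not inside any of the regions above, so it lies outside the cross-section (1.03 mm from the nearest boundary).

outside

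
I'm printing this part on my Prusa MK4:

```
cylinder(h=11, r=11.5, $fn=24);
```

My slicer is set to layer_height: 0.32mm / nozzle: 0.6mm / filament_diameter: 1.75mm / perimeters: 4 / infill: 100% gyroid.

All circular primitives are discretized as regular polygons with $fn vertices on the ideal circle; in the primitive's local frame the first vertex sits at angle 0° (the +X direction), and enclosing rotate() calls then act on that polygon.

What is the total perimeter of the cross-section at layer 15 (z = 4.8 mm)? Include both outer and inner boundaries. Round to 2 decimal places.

At z = 4.8 mm: the r=11.5 cylinder gives a regular 24-gon of circumradius 11.5 (constant along its height) (perimeter = 2·24·11.500·sin(180°/24) = 72.05 mm). Overall, the cross-section is a single solid region. Total boundary length (outer) = 72.05 mm.

72.05 mm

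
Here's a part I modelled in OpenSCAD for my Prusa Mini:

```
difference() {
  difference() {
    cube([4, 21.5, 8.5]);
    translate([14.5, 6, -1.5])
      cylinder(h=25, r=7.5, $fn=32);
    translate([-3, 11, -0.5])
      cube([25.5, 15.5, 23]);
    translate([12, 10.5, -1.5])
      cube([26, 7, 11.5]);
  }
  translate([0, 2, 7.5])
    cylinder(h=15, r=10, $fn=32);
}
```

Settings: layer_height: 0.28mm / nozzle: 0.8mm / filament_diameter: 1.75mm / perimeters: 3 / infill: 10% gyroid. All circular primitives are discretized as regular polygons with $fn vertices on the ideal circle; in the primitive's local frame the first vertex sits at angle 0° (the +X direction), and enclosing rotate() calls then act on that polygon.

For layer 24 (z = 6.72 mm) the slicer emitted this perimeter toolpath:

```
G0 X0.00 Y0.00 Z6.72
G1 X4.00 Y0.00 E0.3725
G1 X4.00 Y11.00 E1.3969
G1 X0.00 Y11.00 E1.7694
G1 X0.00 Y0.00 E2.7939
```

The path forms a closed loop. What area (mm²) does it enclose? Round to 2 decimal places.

Apply the shoelace formula to the sequence of (X, Y) vertices; enclosed area = 44.00 mm².

44.00 mm²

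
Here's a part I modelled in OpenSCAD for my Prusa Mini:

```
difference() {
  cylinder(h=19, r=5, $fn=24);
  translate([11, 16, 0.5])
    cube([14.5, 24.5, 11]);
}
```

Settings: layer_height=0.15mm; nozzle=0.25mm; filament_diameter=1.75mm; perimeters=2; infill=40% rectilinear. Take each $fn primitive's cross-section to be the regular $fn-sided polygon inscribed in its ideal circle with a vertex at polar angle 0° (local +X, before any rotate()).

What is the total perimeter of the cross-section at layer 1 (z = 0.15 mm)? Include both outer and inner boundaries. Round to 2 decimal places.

At z = 0.15 mm: the r=5 cylinder contributes a regular 24-gon of circumradius 5 (perimeter = 2·24·5.000·sin(180°/24) = 31.33 mm); the cube at (11, 16) does not reach this height (z outside [0.5, 11.5]); After the difference (first − rest): none of the subtracted shapes is present at this height, so the r=5 cylinder is unchanged — boundary = 31.33 mm. Overall, the cross-section is a single solid region. Total boundary length (outer) = 31.33 mm.

31.33 mm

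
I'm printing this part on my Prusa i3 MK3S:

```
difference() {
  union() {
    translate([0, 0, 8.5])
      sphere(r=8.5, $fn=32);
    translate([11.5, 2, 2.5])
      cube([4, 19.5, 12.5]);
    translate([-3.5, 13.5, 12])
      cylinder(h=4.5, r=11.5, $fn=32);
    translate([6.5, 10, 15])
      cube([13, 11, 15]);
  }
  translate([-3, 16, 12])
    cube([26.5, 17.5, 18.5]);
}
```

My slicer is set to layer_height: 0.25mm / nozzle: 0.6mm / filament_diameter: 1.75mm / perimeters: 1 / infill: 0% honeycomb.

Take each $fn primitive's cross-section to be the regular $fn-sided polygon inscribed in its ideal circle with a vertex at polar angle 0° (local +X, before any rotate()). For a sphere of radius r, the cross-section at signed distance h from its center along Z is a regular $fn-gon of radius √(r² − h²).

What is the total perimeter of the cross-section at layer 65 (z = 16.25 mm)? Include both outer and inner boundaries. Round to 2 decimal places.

At z = 16.25 mm: the r=8.5 sphere contributes a regular 32-gon of circumradius √(8.5²−7.75²) = 3.491 (perimeter = 2·32·3.491·sin(180°/32) = 21.90 mm); the cube at (11.5, 2) is absent (z outside [2.5, 15]); the cylinder at (-3.5, 13.5): section is a regular 32-gon, circumradius r=11.5 (perimeter = 2·32·11.500·sin(180°/32) = 72.14 mm); the 13×11 cube at (6.5, 10) contributes its full rectangle (perimeter 48.00 mm); Combining (union): the regions partially overlap (shared area 13.00 mm²), so the edge portions inside another operand are dropped and the merged outline is re-measured after clipping — boundary = 113.51 mm; the cube at (-3, 16) (footprint 26.5×17.5) is included at this height (perimeter 88.00 mm); Taking the first minus the rest: starting from that combined region, the 26.5×17.5 cube at (-3, 16) partially overlaps it — only the 133.18 mm² overlap (of its 463.75 mm²) is removed, clipping the outline — boundary = 113.33 mm. Overall, the cross-section is a single solid region. Total boundary length (outer) = 113.33 mm.

113.33 mm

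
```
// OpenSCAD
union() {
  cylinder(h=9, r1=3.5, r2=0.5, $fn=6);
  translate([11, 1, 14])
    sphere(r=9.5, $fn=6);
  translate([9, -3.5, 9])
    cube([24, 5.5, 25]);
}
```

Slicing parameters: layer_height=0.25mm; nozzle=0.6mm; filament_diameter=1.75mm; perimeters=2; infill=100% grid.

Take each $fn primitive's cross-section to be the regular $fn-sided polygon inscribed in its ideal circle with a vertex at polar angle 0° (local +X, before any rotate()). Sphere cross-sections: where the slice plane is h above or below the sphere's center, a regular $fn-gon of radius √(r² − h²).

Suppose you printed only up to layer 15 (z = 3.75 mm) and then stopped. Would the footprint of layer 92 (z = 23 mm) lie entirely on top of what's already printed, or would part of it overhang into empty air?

part overhangs

Compare the two slices. At z = 3.75: the cone contributes a regular 6-gon of circumradius 2.250 (interpolated between r1=3.5 and r2=0.5 at t=0.417) (area = (6/2)·2.250²·sin(360°/6) = 13.15 mm²); the sphere at (11, 1) is absent (|z−center|=10.250 > r=9.5); the cube at (9, -3.5) does not reach this height (z outside [9, 34]); Taking the union: only the cone is present, so the union is just that shape — area = 13.15 mm². At z = 23: the cone is not intersected at this z (z outside [0, 9]); the r=9.5 sphere at (11, 1) contributes a regular 6-gon of circumradius √(9.5²−9²) = 3.041 (area = (6/2)·3.041²·sin(360°/6) = 24.03 mm²); the cube at (9, -3.5) is present — its section is the full 24×5.5 rectangle (area 132.00 mm²); Combining (union): the regions partially overlap — summed areas 156.03 mm² minus the doubly-counted overlap 15.83 mm² gives 140.20 mm² — area = 140.20 mm². Checking containment: at z = 23 the cross-section extends beyond the z = 3.75 cross-section by about 140.20 mm².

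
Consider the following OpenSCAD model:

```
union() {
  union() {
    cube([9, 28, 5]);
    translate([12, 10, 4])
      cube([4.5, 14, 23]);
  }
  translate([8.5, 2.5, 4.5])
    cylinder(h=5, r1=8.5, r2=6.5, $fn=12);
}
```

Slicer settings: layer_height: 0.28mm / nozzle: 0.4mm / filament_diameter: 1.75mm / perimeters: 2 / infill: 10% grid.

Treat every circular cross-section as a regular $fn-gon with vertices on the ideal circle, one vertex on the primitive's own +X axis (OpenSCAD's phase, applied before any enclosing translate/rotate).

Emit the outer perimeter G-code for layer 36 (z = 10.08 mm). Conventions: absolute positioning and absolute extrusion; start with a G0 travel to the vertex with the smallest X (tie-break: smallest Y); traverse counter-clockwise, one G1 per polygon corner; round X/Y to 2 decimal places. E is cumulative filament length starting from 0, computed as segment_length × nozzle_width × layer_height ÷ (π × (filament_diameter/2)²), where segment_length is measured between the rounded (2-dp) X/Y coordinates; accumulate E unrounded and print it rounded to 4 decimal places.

G0 X12.00 Y10.00 Z10.08
G1 X16.50 Y10.00 E0.2095
G1 X16.50 Y24.00 E0.8614
G1 X12.00 Y24.00 E1.0710
G1 X12.00 Y10.00 E1.7229

At z = 10.08 mm: the cube is absent (z outside [0, 5]); the cube at (12, 10) (footprint 4.5×14) is included at this height; Merging all regions: only the 4.5×14 cube at (12, 10) is present, so the union is just that shape — 1 connected region; the cone at (8.5, 2.5) is absent (z outside [4.5, 9.5]); Merging all regions: only that combined region is present, so the union is just that shape — 1 connected region. The outline is a single polygon with 4 vertices. Extrusion per mm of travel: 0.4 × 0.28 / (π × 0.875²) = 0.046564. Accumulating E over each segment gives final E = 1.7229.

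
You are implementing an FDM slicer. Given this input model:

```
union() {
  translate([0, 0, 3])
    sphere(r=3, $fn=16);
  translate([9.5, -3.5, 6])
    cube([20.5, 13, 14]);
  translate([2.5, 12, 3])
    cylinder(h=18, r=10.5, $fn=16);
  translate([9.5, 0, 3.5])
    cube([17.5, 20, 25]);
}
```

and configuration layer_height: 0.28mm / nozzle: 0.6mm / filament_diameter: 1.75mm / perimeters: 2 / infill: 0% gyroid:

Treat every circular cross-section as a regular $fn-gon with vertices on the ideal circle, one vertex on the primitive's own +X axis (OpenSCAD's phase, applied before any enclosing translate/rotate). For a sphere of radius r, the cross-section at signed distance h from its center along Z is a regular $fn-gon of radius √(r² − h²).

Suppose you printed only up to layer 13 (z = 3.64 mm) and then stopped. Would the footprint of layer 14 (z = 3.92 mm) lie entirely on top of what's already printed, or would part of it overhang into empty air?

entirely on top

Compare the two slices. At z = 3.64: the sphere: section is a regular 16-gon, circumradius = √(r²−h²) = √(3²−0.64²) = 2.931 (area = (16/2)·2.931²·sin(360°/16) = 26.30 mm²); the cube at (9.5, -3.5) is not intersected at this z (z outside [6, 20]); the r=10.5 cylinder at (2.5, 12) gives a regular 16-gon of circumradius 10.5 (constant along its height) (area = (16/2)·10.500²·sin(360°/16) = 337.53 mm²); the cube at (9.5, 0) (footprint 17.5×20) is included at this height (area 350.00 mm²); Merging all regions: the regions partially overlap — summed areas 713.83 mm² minus the doubly-counted overlap 38.43 mm² gives 675.40 mm² — area = 675.40 mm². At z = 3.92: the sphere: section is a regular 16-gon, circumradius = √(r²−h²) = √(3²−0.92²) = 2.855 (area = (16/2)·2.855²·sin(360°/16) = 24.96 mm²); the cube at (9.5, -3.5) is not intersected at this z (z outside [6, 20]); the r=10.5 cylinder at (2.5, 12) gives a regular 16-gon of circumradius 10.5 (constant along its height) (area = (16/2)·10.500²·sin(360°/16) = 337.53 mm²); the cube at (9.5, 0) is present — its section is the full 17.5×20 rectangle (area 350.00 mm²); Merging all regions: the regions partially overlap — summed areas 712.49 mm² minus the doubly-counted overlap 38.09 mm² gives 674.40 mm² — area = 674.40 mm². Checking containment: the cross-section at z = 3.92 is a subset of the cross-section at z = 3.64.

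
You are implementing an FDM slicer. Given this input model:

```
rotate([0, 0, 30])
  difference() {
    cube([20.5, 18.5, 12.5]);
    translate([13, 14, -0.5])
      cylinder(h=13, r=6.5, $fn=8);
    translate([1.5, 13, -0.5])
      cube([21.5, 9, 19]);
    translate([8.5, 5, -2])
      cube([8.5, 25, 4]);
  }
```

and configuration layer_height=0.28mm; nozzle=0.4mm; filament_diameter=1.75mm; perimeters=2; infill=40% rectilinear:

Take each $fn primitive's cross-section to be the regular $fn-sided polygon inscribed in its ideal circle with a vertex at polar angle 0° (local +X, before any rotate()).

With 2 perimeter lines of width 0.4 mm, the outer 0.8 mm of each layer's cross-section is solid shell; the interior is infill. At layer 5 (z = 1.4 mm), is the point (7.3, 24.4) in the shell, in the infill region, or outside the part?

At z = 1.4 mm: the cube (footprint 20.5×18.5) is included at this height; the r=6.5 cylinder at (13, 14) gives a regular 8-gon of circumradius 6.5 (constant along its height); the cube at (1.5, 13) (footprint 21.5×9) is included at this height; the cube at (8.5, 5) is present — its section is the full 8.5×25 rectangle; After the difference (first − rest): starting from the 20.5×18.5 cube, the r=6.5 cylinder at (13, 14) partially overlaps it — only the 109.86 mm² overlap (of its 119.50 mm²) is removed, clipping the outline; the 21.5×9 cube at (1.5, 13) partially overlaps it — only the 41.80 mm² overlap (of its 193.50 mm²) is removed, clipping the outline; the 8.5×25 cube at (8.5, 5) partially overlaps it — only the 28.76 mm² overlap (of its 212.50 mm²) is removed, clipping the outline — 1 connected region; (whole slice rotated 30° about Z — lengths, areas and connectivity unchanged). Overall, the cross-section is a single solid region. Undo the 30° rotation: the query point maps to (18.522, 17.481) in the un-rotated model frame. The nearest boundary edge runs (17.60, 9.40)→(19.09, 13.00); distance from the point to it = 4.52 mm. The point is not inside any of the regions above, so it lies outside the cross-section (4.52 mm from the nearest boundary).

outside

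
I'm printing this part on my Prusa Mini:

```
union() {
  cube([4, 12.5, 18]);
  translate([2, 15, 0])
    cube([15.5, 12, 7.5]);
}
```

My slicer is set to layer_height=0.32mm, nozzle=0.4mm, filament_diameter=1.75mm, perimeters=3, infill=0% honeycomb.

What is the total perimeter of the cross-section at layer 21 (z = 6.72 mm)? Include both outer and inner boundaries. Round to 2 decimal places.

88.00 mm

At z = 6.72 mm: the 4×12.5 cube contributes its full rectangle (perimeter 33.00 mm); the cube at (2, 15) is present — its section is the full 15.5×12 rectangle (perimeter 55.00 mm); Taking the union: the 2 present regions are separate (no shared area or edge), so areas and boundary lengths simply add and each stays a separate island — boundary = 88.00 mm. Overall, the cross-section has 2 separate islands. Total boundary length (outer) = 88.00 mm.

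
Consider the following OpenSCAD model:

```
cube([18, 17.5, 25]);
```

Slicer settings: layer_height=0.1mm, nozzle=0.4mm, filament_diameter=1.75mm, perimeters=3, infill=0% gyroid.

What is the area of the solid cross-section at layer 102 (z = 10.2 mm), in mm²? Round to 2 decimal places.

At z = 10.2 mm: the 18×17.5 cube contributes its full rectangle (area 315.00 mm²). Overall, the cross-section is a single solid region. Net area = 315.00 mm².

315.00 mm²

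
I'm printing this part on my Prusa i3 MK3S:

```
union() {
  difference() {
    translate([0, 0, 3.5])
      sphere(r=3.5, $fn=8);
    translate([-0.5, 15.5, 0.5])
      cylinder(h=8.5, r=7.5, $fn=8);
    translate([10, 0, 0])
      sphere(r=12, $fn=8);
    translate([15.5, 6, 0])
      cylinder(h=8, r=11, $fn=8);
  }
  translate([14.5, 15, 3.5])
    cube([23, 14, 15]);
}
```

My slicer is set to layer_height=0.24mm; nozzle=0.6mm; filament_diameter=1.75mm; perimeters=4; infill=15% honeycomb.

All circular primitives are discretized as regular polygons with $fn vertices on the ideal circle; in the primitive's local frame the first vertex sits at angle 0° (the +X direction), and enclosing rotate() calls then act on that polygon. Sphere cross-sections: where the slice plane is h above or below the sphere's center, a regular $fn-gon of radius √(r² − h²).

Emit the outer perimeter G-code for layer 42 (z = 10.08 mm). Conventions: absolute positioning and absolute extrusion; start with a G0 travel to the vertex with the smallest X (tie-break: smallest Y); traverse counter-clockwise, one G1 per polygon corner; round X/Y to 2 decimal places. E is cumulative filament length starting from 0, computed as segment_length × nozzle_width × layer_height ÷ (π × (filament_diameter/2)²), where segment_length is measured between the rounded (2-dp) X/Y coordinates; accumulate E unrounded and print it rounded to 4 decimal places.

G0 X14.50 Y15.00 Z10.08
G1 X37.50 Y15.00 E1.3770
G1 X37.50 Y29.00 E2.2151
G1 X14.50 Y29.00 E3.5921
G1 X14.50 Y15.00 E4.4302

At z = 10.08 mm: the sphere is not intersected at this z (|z−center|=6.580 > r=3.5); the cylinder at (-0.5, 15.5) is absent (z outside [0.5, 9]); the sphere at (10, 0): section is a regular 8-gon, circumradius = √(r²−h²) = √(12²−10.08²) = 6.511; the cylinder at (15.5, 6) does not reach this height (z outside [0, 8]); Taking the first minus the rest: the first operand is absent here, so nothing remains; the 23×14 cube at (14.5, 15) contributes its full rectangle; Taking the union: only the 23×14 cube at (14.5, 15) is present, so the union is just that shape — 1 connected region. The outline is a single polygon with 4 vertices. Extrusion per mm of travel: 0.6 × 0.24 / (π × 0.875²) = 0.059868. Accumulating E over each segment gives final E = 4.4302.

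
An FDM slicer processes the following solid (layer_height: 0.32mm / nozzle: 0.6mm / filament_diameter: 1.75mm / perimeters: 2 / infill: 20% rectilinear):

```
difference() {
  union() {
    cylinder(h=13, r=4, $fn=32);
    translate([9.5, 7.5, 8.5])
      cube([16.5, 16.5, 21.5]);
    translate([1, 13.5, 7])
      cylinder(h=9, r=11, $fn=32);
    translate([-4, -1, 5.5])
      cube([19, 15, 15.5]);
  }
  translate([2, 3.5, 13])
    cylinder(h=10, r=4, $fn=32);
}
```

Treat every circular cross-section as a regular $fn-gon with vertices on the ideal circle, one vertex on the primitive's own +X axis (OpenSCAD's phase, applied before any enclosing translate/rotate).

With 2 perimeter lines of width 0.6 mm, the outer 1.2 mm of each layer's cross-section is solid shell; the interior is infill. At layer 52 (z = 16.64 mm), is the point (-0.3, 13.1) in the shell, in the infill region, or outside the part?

shell

At z = 16.64 mm: the cylinder is absent (z outside [0, 13]); the cube at (9.5, 7.5) is present — its section is the full 16.5×16.5 rectangle; the cylinder at (1, 13.5) is absent (z outside [7, 16]); the cube at (-4, -1) (footprint 19×15) is included at this height; Taking the union: the regions partially overlap (shared area 35.75 mm²), so overlapping operands fuse into one piece — 1 connected region; the r=4 cylinder at (2, 3.5) contributes a regular 32-gon of circumradius 4; Subtracting the remaining from the first: starting from that combined region, the r=4 cylinder at (2, 3.5) lies wholly inside it (removes its full 49.94 mm² and its 25.09 mm outline becomes a hole wall) — 1 connected region with 1 hole. Overall, the cross-section is one region with 1 hole. The nearest boundary edge runs (-4.00, 14.00)→(9.50, 14.00); distance from the point to it = 0.90 mm. The point is inside the cross-section, 0.90 mm from the nearest boundary — within the 1.2 mm shell band (2 × 0.6).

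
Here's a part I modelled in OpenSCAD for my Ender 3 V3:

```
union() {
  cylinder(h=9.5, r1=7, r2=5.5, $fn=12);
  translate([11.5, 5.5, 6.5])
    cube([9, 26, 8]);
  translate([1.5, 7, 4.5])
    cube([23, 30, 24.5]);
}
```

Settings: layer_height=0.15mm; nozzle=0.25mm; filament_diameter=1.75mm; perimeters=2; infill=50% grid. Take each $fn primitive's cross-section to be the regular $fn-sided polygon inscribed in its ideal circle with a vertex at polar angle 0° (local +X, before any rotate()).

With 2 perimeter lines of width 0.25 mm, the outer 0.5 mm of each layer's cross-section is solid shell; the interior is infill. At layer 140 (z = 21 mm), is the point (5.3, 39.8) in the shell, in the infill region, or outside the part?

At z = 21 mm: the cone is absent (z outside [0, 9.5]); the cube at (11.5, 5.5) is absent (z outside [6.5, 14.5]); the cube at (1.5, 7) (footprint 23×30) is included at this height; Merging all regions: only the 23×30 cube at (1.5, 7) is present, so the union is just that shape — 1 connected region. Overall, the cross-section is a single solid region. The nearest boundary edge runs (24.50, 37.00)→(1.50, 37.00); distance from the point to it = 2.80 mm. The point is not inside any of the regions above, so it lies outside the cross-section (2.80 mm from the nearest boundary).

outside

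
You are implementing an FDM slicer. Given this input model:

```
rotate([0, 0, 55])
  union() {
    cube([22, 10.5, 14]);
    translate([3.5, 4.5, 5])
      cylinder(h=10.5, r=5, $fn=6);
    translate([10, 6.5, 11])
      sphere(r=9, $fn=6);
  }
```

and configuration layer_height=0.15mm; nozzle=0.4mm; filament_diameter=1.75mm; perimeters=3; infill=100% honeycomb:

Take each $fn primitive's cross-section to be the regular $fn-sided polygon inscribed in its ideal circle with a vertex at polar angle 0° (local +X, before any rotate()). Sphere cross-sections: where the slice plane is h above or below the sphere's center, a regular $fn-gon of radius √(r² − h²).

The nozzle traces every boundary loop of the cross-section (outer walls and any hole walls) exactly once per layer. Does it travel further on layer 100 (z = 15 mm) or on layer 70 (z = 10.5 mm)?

Layer 100 (z = 15): the cube does not reach this height (z outside [0, 14]); the r=5 cylinder at (3.5, 4.5) gives a regular 6-gon of circumradius 5 (constant along its height) (perimeter = 2·6·5.000·sin(180°/6) = 30.00 mm); the sphere at (10, 6.5): section is a regular 6-gon, circumradius = √(r²−h²) = √(9²−4²) = 8.062 (perimeter = 2·6·8.062·sin(180°/6) = 48.37 mm); Taking the union: the regions partially overlap (shared area 32.87 mm²), so the edge portions inside another operand are dropped and the merged outline is re-measured after clipping — boundary = 55.25 mm; (whole slice rotated 55° about Z — lengths, areas and connectivity unchanged). So its perimeter = 55.25 mm. Layer 70 (z = 10.5): the 22×10.5 cube contributes its full rectangle (perimeter 65.00 mm); the r=5 cylinder at (3.5, 4.5) gives a regular 6-gon of circumradius 5 (constant along its height) (perimeter = 2·6·5.000·sin(180°/6) = 30.00 mm); the sphere at (10, 6.5): section is a regular 6-gon, circumradius = √(r²−h²) = √(9²−0.5²) = 8.986 (perimeter = 2·6·8.986·sin(180°/6) = 53.92 mm); Combining (union): the regions partially overlap (shared area 216.13 mm²), so the edge portions inside another operand are dropped and the merged outline is re-measured after clipping — boundary = 71.65 mm; (rotated 55° about Z; rotation is an isometry so areas/perimeters/island counts are preserved). So its perimeter = 71.65 mm. Layer 70 is larger (71.65 vs 55.25 mm).

layer 70 (z = 10.5 mm)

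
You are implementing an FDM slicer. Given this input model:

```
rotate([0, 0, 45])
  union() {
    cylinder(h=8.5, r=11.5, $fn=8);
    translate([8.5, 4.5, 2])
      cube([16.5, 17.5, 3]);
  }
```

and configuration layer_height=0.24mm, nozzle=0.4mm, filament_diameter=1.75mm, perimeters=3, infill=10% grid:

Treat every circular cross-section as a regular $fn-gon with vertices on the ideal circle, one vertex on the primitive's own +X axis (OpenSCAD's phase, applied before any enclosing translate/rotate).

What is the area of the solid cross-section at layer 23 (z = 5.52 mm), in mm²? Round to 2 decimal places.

At z = 5.52 mm: the r=11.5 cylinder contributes a regular 8-gon of circumradius 11.5 (area = (8/2)·11.500²·sin(360°/8) = 374.06 mm²); the cube at (8.5, 4.5) is absent (z outside [2, 5]); Taking the union: only the r=11.5 cylinder is present, so the union is just that shape — area = 374.06 mm²; (rotated 45° about Z; rotation is an isometry so areas/perimeters/island counts are preserved). Overall, the cross-section is a single solid region. Net area = 374.06 mm².

374.06 mm²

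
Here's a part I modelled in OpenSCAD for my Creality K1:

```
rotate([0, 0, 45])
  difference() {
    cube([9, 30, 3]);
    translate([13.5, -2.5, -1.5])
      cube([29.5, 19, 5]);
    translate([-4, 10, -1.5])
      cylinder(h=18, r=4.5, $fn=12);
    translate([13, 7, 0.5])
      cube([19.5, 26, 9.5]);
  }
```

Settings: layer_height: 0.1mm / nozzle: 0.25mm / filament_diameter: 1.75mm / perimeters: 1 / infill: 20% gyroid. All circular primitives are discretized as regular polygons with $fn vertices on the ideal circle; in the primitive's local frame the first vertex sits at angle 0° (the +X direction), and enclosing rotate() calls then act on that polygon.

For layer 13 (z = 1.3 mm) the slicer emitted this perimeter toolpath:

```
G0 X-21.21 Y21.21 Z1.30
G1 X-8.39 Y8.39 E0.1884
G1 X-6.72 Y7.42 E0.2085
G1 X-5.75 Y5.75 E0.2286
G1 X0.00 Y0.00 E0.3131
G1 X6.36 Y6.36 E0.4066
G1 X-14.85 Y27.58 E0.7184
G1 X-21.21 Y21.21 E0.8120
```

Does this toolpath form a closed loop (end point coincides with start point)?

Start point (G0): (-21.21, 21.21). End point (last G1): the path returns to the start — closed.

yes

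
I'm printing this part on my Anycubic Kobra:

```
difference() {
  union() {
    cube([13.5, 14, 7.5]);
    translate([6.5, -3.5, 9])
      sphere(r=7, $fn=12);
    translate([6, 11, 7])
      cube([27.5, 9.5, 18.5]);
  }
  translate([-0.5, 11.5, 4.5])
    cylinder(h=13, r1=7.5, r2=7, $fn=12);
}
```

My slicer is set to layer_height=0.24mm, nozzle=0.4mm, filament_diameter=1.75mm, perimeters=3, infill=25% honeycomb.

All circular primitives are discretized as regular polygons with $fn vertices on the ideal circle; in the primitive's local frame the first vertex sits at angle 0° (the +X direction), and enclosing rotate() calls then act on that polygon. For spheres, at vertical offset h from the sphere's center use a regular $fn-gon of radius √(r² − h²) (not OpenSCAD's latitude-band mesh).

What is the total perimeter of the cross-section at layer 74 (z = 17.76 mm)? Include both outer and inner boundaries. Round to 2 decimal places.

74.00 mm

At z = 17.76 mm: the cube is absent (z outside [0, 7.5]); the sphere at (6.5, -3.5) does not reach this height (|z−center|=8.760 > r=7); the cube at (6, 11) (footprint 27.5×9.5) is included at this height (perimeter 74.00 mm); Merging all regions: only the 27.5×9.5 cube at (6, 11) is present, so the union is just that shape — boundary = 74.00 mm; the cone at (-0.5, 11.5) does not reach this height (z outside [4.5, 17.5]); After the difference (first − rest): none of the subtracted shapes is present at this height, so the result so far is unchanged — boundary = 74.00 mm. Overall, the cross-section is a single solid region. Total boundary length (outer) = 74.00 mm.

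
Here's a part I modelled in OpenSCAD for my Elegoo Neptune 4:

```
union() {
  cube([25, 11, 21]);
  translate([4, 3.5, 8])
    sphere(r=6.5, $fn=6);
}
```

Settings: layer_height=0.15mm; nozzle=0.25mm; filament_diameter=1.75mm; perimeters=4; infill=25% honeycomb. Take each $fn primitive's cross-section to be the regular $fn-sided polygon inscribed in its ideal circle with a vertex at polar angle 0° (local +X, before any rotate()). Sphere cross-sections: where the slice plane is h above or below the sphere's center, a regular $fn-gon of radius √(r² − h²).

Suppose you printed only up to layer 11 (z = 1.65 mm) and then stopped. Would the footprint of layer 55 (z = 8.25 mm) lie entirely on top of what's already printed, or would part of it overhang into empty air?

Compare the two slices. At z = 1.65: the cube (footprint 25×11) is included at this height (area 275.00 mm²); the r=6.5 sphere at (4, 3.5) slices to a regular 6-gon of circumradius 1.388 (√(r²−h²) with h=6.35 from center) (area = (6/2)·1.388²·sin(360°/6) = 5.01 mm²); Taking the union: the r=6.5 sphere at (4, 3.5) lies entirely inside the 25×11 cube, so the union is just the 25×11 cube — area = 275.00 mm². At z = 8.25: the cube is present — its section is the full 25×11 rectangle (area 275.00 mm²); the r=6.5 sphere at (4, 3.5) slices to a regular 6-gon of circumradius 6.495 (√(r²−h²) with h=0.25 from center) (area = (6/2)·6.495²·sin(360°/6) = 109.61 mm²); Taking the union: the regions partially overlap — summed areas 384.61 mm² minus the doubly-counted overlap 82.61 mm² gives 302.00 mm² — area = 302.00 mm². Checking containment: at z = 8.25 the cross-section extends beyond the z = 1.65 cross-section by about 27.00 mm².

part overhangs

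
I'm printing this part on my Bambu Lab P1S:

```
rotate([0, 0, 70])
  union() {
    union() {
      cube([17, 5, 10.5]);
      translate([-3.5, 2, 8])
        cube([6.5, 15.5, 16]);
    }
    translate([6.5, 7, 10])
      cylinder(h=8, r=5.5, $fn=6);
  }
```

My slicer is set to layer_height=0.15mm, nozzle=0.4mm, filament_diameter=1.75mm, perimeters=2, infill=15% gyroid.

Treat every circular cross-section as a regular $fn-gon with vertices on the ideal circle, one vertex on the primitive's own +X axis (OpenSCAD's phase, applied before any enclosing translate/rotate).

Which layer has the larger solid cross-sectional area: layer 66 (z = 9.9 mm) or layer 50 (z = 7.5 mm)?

Layer 66 (z = 9.9): the cube is present — its section is the full 17×5 rectangle (area 85.00 mm²); the cube at (-3.5, 2) (footprint 6.5×15.5) is included at this height (area 100.75 mm²); Merging all regions: the regions partially overlap — summed areas 185.75 mm² minus the doubly-counted overlap 9.00 mm² gives 176.75 mm² — area = 176.75 mm²; the cylinder at (6.5, 7) is not intersected at this z (z outside [10, 18]); Merging all regions: only the result so far is present, so the union is just that shape — area = 176.75 mm²; (whole slice rotated 70° about Z — lengths, areas and connectivity unchanged). So its area = 176.75 mm². Layer 50 (z = 7.5): the cube is present — its section is the full 17×5 rectangle (area 85.00 mm²); the cube at (-3.5, 2) does not reach this height (z outside [8, 24]); Taking the union: only the 17×5 cube is present, so the union is just that shape — area = 85.00 mm²; the cylinder at (6.5, 7) is not intersected at this z (z outside [10, 18]); Merging all regions: only the result so far is present, so the union is just that shape — area = 85.00 mm²; (rotated 70° about Z; rotation is an isometry so areas/perimeters/island counts are preserved). So its area = 85.00 mm². Layer 66 is larger (176.75 vs 85.00 mm²).

layer 66 (z = 9.9 mm)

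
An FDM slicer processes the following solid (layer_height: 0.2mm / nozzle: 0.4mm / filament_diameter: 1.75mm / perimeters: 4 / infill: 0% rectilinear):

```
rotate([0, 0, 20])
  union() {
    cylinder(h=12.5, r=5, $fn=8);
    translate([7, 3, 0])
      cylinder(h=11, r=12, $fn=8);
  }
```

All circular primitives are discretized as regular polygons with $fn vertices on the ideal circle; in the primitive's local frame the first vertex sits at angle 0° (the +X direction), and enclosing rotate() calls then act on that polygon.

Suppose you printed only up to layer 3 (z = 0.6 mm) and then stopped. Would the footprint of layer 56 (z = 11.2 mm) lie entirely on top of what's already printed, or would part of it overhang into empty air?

entirely on top

Compare the two slices. At z = 0.6: the cylinder: section is a regular 8-gon, circumradius r=5 (area = (8/2)·5.000²·sin(360°/8) = 70.71 mm²); the cylinder at (7, 3): section is a regular 8-gon, circumradius r=12 (area = (8/2)·12.000²·sin(360°/8) = 407.29 mm²); Merging all regions: the regions partially overlap — summed areas 478.00 mm² minus the doubly-counted overlap 65.00 mm² gives 413.00 mm² — area = 413.00 mm²; (whole slice rotated 20° about Z — lengths, areas and connectivity unchanged). At z = 11.2: the cylinder: section is a regular 8-gon, circumradius r=5 (area = (8/2)·5.000²·sin(360°/8) = 70.71 mm²); the cylinder at (7, 3) is not intersected at this z (z outside [0, 11]); Taking the union: only the r=5 cylinder is present, so the union is just that shape — area = 70.71 mm²; (whole slice rotated 20° about Z — lengths, areas and connectivity unchanged). Checking containment: the cross-section at z = 11.2 is a subset of the cross-section at z = 0.6.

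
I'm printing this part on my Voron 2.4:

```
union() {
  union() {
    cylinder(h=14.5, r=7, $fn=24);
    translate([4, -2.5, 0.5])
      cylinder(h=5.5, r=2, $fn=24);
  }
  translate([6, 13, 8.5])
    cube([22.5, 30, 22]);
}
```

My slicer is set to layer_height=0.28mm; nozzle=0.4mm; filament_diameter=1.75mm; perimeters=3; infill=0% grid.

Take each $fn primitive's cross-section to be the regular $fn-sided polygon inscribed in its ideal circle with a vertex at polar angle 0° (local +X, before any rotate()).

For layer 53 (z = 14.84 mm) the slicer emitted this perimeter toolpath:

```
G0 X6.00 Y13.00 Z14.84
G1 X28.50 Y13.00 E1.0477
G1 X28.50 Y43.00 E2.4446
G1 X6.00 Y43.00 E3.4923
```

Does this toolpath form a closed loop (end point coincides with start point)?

no

Start point (G0): (6.00, 13.00). End point (last G1): the path does not return to the start — open.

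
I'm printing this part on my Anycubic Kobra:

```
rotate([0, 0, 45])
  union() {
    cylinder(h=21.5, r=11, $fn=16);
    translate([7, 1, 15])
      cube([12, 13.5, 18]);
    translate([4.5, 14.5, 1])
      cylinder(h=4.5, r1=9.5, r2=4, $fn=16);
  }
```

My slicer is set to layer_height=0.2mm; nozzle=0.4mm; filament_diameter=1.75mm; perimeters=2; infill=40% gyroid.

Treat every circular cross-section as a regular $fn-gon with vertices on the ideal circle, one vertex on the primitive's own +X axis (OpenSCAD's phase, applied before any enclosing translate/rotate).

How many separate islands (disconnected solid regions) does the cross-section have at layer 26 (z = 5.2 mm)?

2

At z = 5.2 mm: the r=11 cylinder contributes a regular 16-gon of circumradius 11; the cube at (7, 1) does not reach this height (z outside [15, 33]); the cone at (4.5, 14.5): at t=0.933 of its height the radius interpolates to r₁+(r₂−r₁)t = 4.367, giving a regular 16-gon of that circumradius; Merging all regions: the 2 present regions are separate (no shared area or edge), so areas and boundary lengths simply add and each stays a separate island — 2 connected regions; (whole slice rotated 45° about Z — lengths, areas and connectivity unchanged). Overall, the cross-section has 2 separate islands. Island count = 2.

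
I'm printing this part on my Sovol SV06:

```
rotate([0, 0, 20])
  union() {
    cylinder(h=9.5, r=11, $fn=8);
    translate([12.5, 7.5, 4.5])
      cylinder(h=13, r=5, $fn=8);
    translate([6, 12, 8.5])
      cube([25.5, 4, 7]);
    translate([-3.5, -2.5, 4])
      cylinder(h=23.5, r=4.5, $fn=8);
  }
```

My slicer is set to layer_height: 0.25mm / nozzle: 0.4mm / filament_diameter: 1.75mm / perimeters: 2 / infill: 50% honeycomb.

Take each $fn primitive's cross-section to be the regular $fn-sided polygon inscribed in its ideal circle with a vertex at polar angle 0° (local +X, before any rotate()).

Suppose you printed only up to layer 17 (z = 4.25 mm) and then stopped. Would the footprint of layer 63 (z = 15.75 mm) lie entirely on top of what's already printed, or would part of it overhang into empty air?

Compare the two slices. At z = 4.25: the r=11 cylinder contributes a regular 8-gon of circumradius 11 (area = (8/2)·11.000²·sin(360°/8) = 342.24 mm²); the cylinder at (12.5, 7.5) is absent (z outside [4.5, 17.5]); the cube at (6, 12) is not intersected at this z (z outside [8.5, 15.5]); the r=4.5 cylinder at (-3.5, -2.5) gives a regular 8-gon of circumradius 4.5 (constant along its height) (area = (8/2)·4.500²·sin(360°/8) = 57.28 mm²); Merging all regions: the r=4.5 cylinder at (-3.5, -2.5) lies entirely inside the r=11 cylinder, so the union is just the r=11 cylinder — area = 342.24 mm²; (whole slice rotated 20° about Z — lengths, areas and connectivity unchanged). At z = 15.75: the cylinder is absent (z outside [0, 9.5]); the cylinder at (12.5, 7.5): section is a regular 8-gon, circumradius r=5 (area = (8/2)·5.000²·sin(360°/8) = 70.71 mm²); the cube at (6, 12) does not reach this height (z outside [8.5, 15.5]); the cylinder at (-3.5, -2.5): section is a regular 8-gon, circumradius r=4.5 (area = (8/2)·4.500²·sin(360°/8) = 57.28 mm²); Taking the union: the 2 present regions are separate (no shared area or edge), so areas and boundary lengths simply add and each stays a separate island — area = 127.99 mm²; (whole slice rotated 20° about Z — lengths, areas and connectivity unchanged). Checking containment: at z = 15.75 the cross-section extends beyond the z = 4.25 cross-section by about 69.20 mm².

part overhangs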